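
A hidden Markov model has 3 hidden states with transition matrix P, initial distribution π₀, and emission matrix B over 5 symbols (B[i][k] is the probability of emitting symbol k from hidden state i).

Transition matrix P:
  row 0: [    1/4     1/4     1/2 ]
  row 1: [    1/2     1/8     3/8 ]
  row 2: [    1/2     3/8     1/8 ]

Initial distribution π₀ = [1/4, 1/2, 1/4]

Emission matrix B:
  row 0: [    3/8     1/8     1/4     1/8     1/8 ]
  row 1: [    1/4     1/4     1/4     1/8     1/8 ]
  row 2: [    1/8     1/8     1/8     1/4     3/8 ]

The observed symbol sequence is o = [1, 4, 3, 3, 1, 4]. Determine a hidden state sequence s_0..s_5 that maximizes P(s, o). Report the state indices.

path = [1, 2, 0, 2, 1, 2]

t=0: δ = [3.125e-02, 1.250e-01, 3.125e-02]  (obs o_0=1)
t=1: δ = [7.812e-03, 1.953e-03, 1.758e-02]  ψ = [1, 1, 1]  (obs o_1=4)
t=2: δ = [1.099e-03, 8.240e-04, 9.766e-04]  ψ = [2, 2, 0]  (obs o_2=3)
t=3: δ = [6.104e-05, 4.578e-05, 1.373e-04]  ψ = [2, 2, 0]  (obs o_3=3)
t=4: δ = [8.583e-06, 1.287e-05, 3.815e-06]  ψ = [2, 2, 0]  (obs o_4=1)
t=5: δ = [8.047e-07, 2.682e-07, 1.810e-06]  ψ = [1, 0, 1]  (obs o_5=4)
backtrack: best end state = 2; path = [1, 2, 0, 2, 1, 2]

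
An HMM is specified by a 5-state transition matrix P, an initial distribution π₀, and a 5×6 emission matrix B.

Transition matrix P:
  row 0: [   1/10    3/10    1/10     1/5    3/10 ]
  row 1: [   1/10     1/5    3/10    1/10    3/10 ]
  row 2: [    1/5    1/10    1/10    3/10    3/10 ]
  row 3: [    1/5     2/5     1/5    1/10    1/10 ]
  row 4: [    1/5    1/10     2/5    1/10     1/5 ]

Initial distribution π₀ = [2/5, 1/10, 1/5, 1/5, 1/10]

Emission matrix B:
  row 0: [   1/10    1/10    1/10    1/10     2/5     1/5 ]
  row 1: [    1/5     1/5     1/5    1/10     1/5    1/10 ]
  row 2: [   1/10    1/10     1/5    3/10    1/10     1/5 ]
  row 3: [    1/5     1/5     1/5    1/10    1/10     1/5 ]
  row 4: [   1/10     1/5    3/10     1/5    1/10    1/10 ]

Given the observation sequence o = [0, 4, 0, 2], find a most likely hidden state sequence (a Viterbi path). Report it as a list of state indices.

path = [3, 0, 1, 4]

t=0: δ = [4.000e-02, 2.000e-02, 2.000e-02, 4.000e-02, 1.000e-02]  (obs o_0=0)
t=1: δ = [3.200e-03, 3.200e-03, 8.000e-04, 8.000e-04, 1.200e-03]  ψ = [3, 3, 3, 0, 0]  (obs o_1=4)
t=2: δ = [3.200e-05, 1.920e-04, 9.600e-05, 1.280e-04, 9.600e-05]  ψ = [0, 0, 1, 0, 0]  (obs o_2=0)
t=3: δ = [2.560e-06, 1.024e-05, 1.152e-05, 5.760e-06, 1.728e-05]  ψ = [3, 3, 1, 2, 1]  (obs o_3=2)
backtrack: best end state = 4; path = [3, 0, 1, 4]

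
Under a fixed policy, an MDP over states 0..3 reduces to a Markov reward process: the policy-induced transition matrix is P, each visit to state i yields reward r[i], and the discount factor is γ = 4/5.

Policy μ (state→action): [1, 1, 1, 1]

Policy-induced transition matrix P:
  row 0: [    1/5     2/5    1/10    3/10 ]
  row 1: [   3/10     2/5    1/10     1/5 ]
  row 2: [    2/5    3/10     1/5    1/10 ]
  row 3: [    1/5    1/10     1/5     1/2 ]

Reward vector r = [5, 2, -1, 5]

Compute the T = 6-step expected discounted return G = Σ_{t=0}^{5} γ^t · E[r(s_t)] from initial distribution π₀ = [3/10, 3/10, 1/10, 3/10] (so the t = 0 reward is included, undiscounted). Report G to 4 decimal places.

G = 12.2456

t=0: π = [0.3000, 0.3000, 0.1000, 0.3000], E[r] = 3.5000, γ^t·E[r] = 3.500000, running G = 3.500000
t=1: π = [0.2500, 0.3000, 0.1400, 0.3100], E[r] = 3.2600, γ^t·E[r] = 2.608000, running G = 6.108000
t=2: π = [0.2580, 0.2930, 0.1450, 0.3040], E[r] = 3.2510, γ^t·E[r] = 2.080640, running G = 8.188640
t=3: π = [0.2583, 0.2943, 0.1449, 0.3025], E[r] = 3.2477, γ^t·E[r] = 1.662822, running G = 9.851462
t=4: π = [0.2584, 0.2948, 0.1447, 0.3021], E[r] = 3.2473, γ^t·E[r] = 1.330086, running G = 11.181548
t=5: π = [0.2584, 0.2949, 0.1447, 0.3020], E[r] = 3.2472, γ^t·E[r] = 1.064044, running G = 12.245592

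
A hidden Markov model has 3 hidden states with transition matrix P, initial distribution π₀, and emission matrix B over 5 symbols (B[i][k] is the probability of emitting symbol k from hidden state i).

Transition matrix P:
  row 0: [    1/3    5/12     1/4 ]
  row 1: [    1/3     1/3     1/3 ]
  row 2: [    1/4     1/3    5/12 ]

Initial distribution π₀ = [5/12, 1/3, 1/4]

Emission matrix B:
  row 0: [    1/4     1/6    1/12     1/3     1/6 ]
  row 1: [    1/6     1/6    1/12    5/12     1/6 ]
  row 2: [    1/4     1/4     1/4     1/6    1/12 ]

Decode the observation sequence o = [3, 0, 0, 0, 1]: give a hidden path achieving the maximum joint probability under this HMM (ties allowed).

path = [1, 2, 2, 2, 2]

t=0: δ = [1.389e-01, 1.389e-01, 4.167e-02]  (obs o_0=3)
t=1: δ = [1.157e-02, 9.645e-03, 1.157e-02]  ψ = [0, 0, 1]  (obs o_1=0)
t=2: δ = [9.645e-04, 8.038e-04, 1.206e-03]  ψ = [0, 0, 2]  (obs o_2=0)
t=3: δ = [8.038e-05, 6.698e-05, 1.256e-04]  ψ = [0, 0, 2]  (obs o_3=0)
t=4: δ = [5.233e-06, 6.977e-06, 1.308e-05]  ψ = [2, 2, 2]  (obs o_4=1)
backtrack: best end state = 2; path = [1, 2, 2, 2, 2]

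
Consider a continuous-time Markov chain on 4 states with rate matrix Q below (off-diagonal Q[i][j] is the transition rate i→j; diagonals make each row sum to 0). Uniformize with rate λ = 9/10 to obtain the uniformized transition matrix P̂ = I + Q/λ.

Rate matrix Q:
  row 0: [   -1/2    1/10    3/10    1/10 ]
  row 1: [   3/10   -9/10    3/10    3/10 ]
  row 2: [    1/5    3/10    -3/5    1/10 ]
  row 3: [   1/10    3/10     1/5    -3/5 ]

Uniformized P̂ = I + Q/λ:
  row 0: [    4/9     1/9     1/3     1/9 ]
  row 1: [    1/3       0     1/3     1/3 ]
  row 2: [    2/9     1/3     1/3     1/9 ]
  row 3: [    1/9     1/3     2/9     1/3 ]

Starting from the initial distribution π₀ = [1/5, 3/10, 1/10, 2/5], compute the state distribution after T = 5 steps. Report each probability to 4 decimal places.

π = [0.2856, 0.2024, 0.3109, 0.2011]

t=0: π = [0.2000, 0.3000, 0.1000, 0.4000]
t=1: π = [0.2556, 0.1889, 0.2889, 0.2667]
t=2: π = [0.2704, 0.2136, 0.3037, 0.2123]
t=3: π = [0.2824, 0.2021, 0.3097, 0.2058]
t=4: π = [0.2846, 0.2032, 0.3105, 0.2017]
t=5: π = [0.2856, 0.2024, 0.3109, 0.2011]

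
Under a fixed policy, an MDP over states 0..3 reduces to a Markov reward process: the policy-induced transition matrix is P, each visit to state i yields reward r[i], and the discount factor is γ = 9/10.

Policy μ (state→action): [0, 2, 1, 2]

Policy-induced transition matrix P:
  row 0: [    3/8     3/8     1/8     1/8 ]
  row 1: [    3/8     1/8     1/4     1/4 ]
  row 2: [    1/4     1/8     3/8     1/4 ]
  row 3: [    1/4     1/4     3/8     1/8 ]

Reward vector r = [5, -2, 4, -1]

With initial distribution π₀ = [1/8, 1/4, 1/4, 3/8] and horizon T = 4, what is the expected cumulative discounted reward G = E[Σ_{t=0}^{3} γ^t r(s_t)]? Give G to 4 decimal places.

G = 5.7927

t=0: π = [0.1250, 0.2500, 0.2500, 0.3750], E[r] = 0.7500, γ^t·E[r] = 0.750000, running G = 0.750000
t=1: π = [0.2969, 0.2031, 0.3125, 0.1875], E[r] = 2.1406, γ^t·E[r] = 1.926563, running G = 2.676563
t=2: π = [0.3125, 0.2227, 0.2754, 0.1895], E[r] = 2.0293, γ^t·E[r] = 1.643730, running G = 4.320293
t=3: π = [0.3169, 0.2268, 0.2690, 0.1873], E[r] = 2.0198, γ^t·E[r] = 1.472416, running G = 5.792709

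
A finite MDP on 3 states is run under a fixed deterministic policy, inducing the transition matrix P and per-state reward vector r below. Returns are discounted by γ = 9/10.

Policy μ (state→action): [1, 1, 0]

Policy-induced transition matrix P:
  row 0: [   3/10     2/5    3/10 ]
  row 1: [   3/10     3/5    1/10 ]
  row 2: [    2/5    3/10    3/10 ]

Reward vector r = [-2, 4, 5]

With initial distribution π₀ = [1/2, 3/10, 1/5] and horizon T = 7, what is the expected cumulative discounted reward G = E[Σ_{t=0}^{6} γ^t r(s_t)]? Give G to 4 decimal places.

G = 10.8442

t=0: π = [0.5000, 0.3000, 0.2000], E[r] = 1.2000, γ^t·E[r] = 1.200000, running G = 1.200000
t=1: π = [0.3200, 0.4400, 0.2400], E[r] = 2.3200, γ^t·E[r] = 2.088000, running G = 3.288000
t=2: π = [0.3240, 0.4640, 0.2120], E[r] = 2.2680, γ^t·E[r] = 1.837080, running G = 5.125080
t=3: π = [0.3212, 0.4716, 0.2072], E[r] = 2.2800, γ^t·E[r] = 1.662120, running G = 6.787200
t=4: π = [0.3207, 0.4736, 0.2057], E[r] = 2.2814, γ^t·E[r] = 1.496800, running G = 8.284000
t=5: π = [0.3206, 0.4742, 0.2053], E[r] = 2.2819, γ^t·E[r] = 1.347423, running G = 9.631423
t=6: π = [0.3205, 0.4743, 0.2052], E[r] = 2.2820, γ^t·E[r] = 1.212749, running G = 10.844172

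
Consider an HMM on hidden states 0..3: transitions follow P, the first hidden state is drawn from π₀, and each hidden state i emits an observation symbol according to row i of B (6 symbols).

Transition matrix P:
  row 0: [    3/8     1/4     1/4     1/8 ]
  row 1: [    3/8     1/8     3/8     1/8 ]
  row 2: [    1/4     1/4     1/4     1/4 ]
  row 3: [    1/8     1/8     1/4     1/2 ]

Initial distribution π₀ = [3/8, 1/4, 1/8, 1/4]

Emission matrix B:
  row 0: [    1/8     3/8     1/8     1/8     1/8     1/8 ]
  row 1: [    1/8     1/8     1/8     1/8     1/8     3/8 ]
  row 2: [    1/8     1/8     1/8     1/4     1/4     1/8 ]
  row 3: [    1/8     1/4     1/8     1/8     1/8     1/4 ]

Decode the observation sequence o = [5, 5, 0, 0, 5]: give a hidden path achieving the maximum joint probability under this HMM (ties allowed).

t=0: δ = [4.688e-02, 9.375e-02, 1.562e-02, 6.250e-02]  (obs o_0=5)
t=1: δ = [4.395e-03, 4.395e-03, 4.395e-03, 7.812e-03]  ψ = [1, 0, 1, 3]  (obs o_1=5)
t=2: δ = [2.060e-04, 1.373e-04, 2.441e-04, 4.883e-04]  ψ = [0, 0, 3, 3]  (obs o_2=0)
t=3: δ = [9.656e-06, 7.629e-06, 1.526e-05, 3.052e-05]  ψ = [0, 2, 3, 3]  (obs o_3=0)
t=4: δ = [4.768e-07, 1.431e-06, 9.537e-07, 3.815e-06]  ψ = [2, 2, 3, 3]  (obs o_4=5)
backtrack: best end state = 3; path = [3, 3, 3, 3, 3]

path = [3, 3, 3, 3, 3]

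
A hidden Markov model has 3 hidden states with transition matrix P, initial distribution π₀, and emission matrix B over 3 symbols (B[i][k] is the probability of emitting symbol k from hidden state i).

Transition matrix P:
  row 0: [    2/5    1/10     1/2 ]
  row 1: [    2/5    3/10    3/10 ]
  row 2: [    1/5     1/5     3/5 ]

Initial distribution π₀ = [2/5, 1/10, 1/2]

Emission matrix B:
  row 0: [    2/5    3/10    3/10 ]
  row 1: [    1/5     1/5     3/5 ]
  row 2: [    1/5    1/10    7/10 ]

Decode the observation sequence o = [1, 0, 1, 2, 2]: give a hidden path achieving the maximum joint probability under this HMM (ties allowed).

path = [0, 0, 0, 2, 2]

t=0: δ = [1.200e-01, 2.000e-02, 5.000e-02]  (obs o_0=1)
t=1: δ = [1.920e-02, 2.400e-03, 1.200e-02]  ψ = [0, 0, 0]  (obs o_1=0)
t=2: δ = [2.304e-03, 4.800e-04, 9.600e-04]  ψ = [0, 2, 0]  (obs o_2=1)
t=3: δ = [2.765e-04, 1.382e-04, 8.064e-04]  ψ = [0, 0, 0]  (obs o_3=2)
t=4: δ = [4.838e-05, 9.677e-05, 3.387e-04]  ψ = [2, 2, 2]  (obs o_4=2)
backtrack: best end state = 2; path = [0, 0, 0, 2, 2]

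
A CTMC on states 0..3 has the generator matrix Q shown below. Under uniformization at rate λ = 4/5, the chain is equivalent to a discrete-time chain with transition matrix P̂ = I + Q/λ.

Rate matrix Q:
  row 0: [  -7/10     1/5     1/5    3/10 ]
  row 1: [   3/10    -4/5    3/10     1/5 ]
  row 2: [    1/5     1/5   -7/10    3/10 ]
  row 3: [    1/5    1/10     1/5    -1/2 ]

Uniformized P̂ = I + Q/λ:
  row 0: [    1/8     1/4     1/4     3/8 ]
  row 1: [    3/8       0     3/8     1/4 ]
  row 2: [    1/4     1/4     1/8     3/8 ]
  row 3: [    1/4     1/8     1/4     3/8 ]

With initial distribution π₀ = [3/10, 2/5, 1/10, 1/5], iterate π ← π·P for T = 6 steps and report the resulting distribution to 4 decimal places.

t=0: π = [0.3000, 0.4000, 0.1000, 0.2000]
t=1: π = [0.2625, 0.1250, 0.2875, 0.3250]
t=2: π = [0.2328, 0.1781, 0.2297, 0.3594]
t=3: π = [0.2432, 0.1605, 0.2436, 0.3527]
t=4: π = [0.2397, 0.1658, 0.2396, 0.3549]
t=5: π = [0.2408, 0.1642, 0.2408, 0.3543]
t=6: π = [0.2404, 0.1647, 0.2404, 0.3545]

π = [0.2404, 0.1647, 0.2404, 0.3545]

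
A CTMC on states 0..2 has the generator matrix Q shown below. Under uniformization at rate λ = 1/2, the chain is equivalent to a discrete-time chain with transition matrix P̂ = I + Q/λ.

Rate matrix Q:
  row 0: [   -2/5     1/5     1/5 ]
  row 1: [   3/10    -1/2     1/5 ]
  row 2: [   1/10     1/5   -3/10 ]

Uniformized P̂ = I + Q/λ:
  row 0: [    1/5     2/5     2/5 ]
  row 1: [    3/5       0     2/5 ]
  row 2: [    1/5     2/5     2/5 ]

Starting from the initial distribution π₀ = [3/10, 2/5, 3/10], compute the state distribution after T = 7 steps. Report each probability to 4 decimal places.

π = [0.3145, 0.2855, 0.4000]

t=0: π = [0.3000, 0.4000, 0.3000]
t=1: π = [0.3600, 0.2400, 0.4000]
t=2: π = [0.2960, 0.3040, 0.4000]
t=3: π = [0.3216, 0.2784, 0.4000]
t=4: π = [0.3114, 0.2886, 0.4000]
t=5: π = [0.3155, 0.2845, 0.4000]
t=6: π = [0.3138, 0.2862, 0.4000]
t=7: π = [0.3145, 0.2855, 0.4000]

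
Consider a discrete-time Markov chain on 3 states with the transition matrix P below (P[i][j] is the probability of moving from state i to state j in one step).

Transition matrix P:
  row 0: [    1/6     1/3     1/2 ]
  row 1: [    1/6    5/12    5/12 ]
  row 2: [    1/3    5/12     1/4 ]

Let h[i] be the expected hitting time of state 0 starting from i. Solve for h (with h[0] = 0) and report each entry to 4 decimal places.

First-step conditioning: h[0] = 0; for i ≠ 0, h[i] = 1 + Σ_k P[i][k]·h[k].
  h[1] = 1 + 5/12·h[1] + 5/12·h[2]
  h[2] = 1 + 5/12·h[1] + 1/4·h[2]
Solving the 2×2 linear system over states ≠ 0 gives exactly h = [0, 84/19, 72/19] (h[0] = 0 is the target).

h = [0.0000, 4.4211, 3.7895]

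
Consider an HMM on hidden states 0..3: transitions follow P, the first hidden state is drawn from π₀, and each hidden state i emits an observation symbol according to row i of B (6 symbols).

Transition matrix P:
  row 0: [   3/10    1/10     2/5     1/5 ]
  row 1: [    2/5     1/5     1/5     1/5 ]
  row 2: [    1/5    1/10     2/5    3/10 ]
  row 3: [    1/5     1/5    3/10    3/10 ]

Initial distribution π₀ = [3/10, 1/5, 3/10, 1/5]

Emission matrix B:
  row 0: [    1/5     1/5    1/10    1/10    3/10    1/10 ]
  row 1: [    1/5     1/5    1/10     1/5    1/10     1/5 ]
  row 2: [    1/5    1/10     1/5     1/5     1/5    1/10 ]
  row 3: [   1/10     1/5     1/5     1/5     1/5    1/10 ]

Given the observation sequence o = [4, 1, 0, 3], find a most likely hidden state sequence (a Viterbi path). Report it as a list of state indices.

path = [0, 0, 2, 2]

t=0: δ = [9.000e-02, 2.000e-02, 6.000e-02, 4.000e-02]  (obs o_0=4)
t=1: δ = [5.400e-03, 1.800e-03, 3.600e-03, 3.600e-03]  ψ = [0, 0, 0, 0]  (obs o_1=1)
t=2: δ = [3.240e-04, 1.440e-04, 4.320e-04, 1.080e-04]  ψ = [0, 3, 0, 0]  (obs o_2=0)
t=3: δ = [9.720e-06, 8.640e-06, 3.456e-05, 2.592e-05]  ψ = [0, 2, 2, 2]  (obs o_3=3)
backtrack: best end state = 2; path = [0, 0, 2, 2]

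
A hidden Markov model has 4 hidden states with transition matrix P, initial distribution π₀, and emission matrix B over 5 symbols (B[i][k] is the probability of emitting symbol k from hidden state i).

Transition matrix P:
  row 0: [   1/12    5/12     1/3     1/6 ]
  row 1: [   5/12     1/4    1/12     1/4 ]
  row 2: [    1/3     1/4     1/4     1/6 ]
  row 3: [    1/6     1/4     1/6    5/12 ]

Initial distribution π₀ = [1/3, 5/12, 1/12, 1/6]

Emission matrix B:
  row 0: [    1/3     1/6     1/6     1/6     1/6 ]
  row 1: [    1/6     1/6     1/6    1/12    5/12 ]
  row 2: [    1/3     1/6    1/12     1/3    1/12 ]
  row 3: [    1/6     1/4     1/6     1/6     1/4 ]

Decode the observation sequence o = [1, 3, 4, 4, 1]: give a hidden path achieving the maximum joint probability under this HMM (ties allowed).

path = [1, 0, 1, 1, 0]

t=0: δ = [5.556e-02, 6.944e-02, 1.389e-02, 4.167e-02]  (obs o_0=1)
t=1: δ = [4.823e-03, 1.929e-03, 6.173e-03, 2.894e-03]  ψ = [1, 0, 0, 1]  (obs o_1=3)
t=2: δ = [3.429e-04, 8.372e-04, 1.340e-04, 3.014e-04]  ψ = [2, 0, 0, 3]  (obs o_2=4)
t=3: δ = [5.814e-05, 8.721e-05, 9.526e-06, 5.233e-05]  ψ = [1, 1, 0, 1]  (obs o_3=4)
t=4: δ = [6.056e-06, 4.038e-06, 3.230e-06, 5.451e-06]  ψ = [1, 0, 0, 1]  (obs o_4=1)
backtrack: best end state = 0; path = [1, 0, 1, 1, 0]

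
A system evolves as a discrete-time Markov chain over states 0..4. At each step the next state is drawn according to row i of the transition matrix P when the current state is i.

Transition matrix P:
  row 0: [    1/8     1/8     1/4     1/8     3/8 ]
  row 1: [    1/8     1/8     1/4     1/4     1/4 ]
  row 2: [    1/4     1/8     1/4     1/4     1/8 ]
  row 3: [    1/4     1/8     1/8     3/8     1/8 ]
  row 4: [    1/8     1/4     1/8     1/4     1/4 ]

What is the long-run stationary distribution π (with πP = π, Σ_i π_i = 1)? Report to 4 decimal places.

Balance equations π_j = Σ_i π_i·P[i][j]:
  π_0 = 1/8·π_0 + 1/8·π_1 + 1/4·π_2 + 1/4·π_3 + 1/8·π_4
  π_1 = 1/8·π_0 + 1/8·π_1 + 1/8·π_2 + 1/8·π_3 + 1/4·π_4
  π_2 = 1/4·π_0 + 1/4·π_1 + 1/4·π_2 + 1/8·π_3 + 1/8·π_4
  π_3 = 1/8·π_0 + 1/4·π_1 + 1/4·π_2 + 3/8·π_3 + 1/4·π_4
  normalize: π_0 + π_1 + π_2 + π_3 + π_4 = 1
Solving the linear system gives exactly π = [31/171, 26/171, 4/21, 311/1197, 37/171].

π = [0.1813, 0.1520, 0.1905, 0.2598, 0.2164]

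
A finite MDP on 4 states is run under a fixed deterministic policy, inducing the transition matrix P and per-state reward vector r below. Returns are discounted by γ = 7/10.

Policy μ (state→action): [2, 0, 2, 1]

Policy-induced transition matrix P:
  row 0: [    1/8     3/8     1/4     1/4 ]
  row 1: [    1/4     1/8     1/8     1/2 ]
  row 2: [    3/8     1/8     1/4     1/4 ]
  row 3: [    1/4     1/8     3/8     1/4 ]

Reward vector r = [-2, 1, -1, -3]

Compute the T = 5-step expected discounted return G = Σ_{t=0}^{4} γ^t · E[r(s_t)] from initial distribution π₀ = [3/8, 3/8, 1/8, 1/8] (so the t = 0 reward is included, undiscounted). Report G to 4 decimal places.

G = -3.4941

t=0: π = [0.3750, 0.3750, 0.1250, 0.1250], E[r] = -0.8750, γ^t·E[r] = -0.875000, running G = -0.875000
t=1: π = [0.2188, 0.2188, 0.2188, 0.3438], E[r] = -1.4688, γ^t·E[r] = -1.028125, running G = -1.903125
t=2: π = [0.2500, 0.1797, 0.2656, 0.3047], E[r] = -1.5000, γ^t·E[r] = -0.735000, running G = -2.638125
t=3: π = [0.2520, 0.1875, 0.2656, 0.2949], E[r] = -1.4668, γ^t·E[r] = -0.503111, running G = -3.141236
t=4: π = [0.2517, 0.1880, 0.2634, 0.2969], E[r] = -1.4695, γ^t·E[r] = -0.352823, running G = -3.494059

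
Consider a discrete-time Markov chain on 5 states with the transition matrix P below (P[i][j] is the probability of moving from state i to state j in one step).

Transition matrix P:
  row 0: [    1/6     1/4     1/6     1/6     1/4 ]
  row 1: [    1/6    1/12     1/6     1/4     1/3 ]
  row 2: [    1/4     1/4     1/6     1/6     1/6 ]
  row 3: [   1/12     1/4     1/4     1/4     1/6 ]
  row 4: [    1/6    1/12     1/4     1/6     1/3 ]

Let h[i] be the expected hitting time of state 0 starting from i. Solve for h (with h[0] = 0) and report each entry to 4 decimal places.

h = [0.0000, 6.0139, 5.4873, 6.4850, 5.9307]

First-step conditioning: h[0] = 0; for i ≠ 0, h[i] = 1 + Σ_k P[i][k]·h[k].
  h[1] = 1 + 1/12·h[1] + 1/6·h[2] + 1/4·h[3] + 1/3·h[4]
  h[2] = 1 + 1/4·h[1] + 1/6·h[2] + 1/6·h[3] + 1/6·h[4]
  h[3] = 1 + 1/4·h[1] + 1/4·h[2] + 1/4·h[3] + 1/6·h[4]
  h[4] = 1 + 1/12·h[1] + 1/4·h[2] + 1/6·h[3] + 1/3·h[4]
Solving the 4×4 linear system over states ≠ 0 gives exactly h = [0, 2604/433, 2376/433, 2808/433, 2568/433] (h[0] = 0 is the target).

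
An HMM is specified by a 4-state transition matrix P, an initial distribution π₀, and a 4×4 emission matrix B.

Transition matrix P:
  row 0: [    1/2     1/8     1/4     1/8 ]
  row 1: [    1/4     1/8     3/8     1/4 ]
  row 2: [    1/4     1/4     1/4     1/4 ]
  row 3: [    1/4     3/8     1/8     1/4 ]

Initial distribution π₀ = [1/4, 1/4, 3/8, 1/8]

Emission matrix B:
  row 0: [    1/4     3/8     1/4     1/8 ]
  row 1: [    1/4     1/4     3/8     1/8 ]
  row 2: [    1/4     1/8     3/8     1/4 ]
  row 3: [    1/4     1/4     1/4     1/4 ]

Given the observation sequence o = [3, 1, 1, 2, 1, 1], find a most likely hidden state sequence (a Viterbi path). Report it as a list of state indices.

t=0: δ = [3.125e-02, 3.125e-02, 9.375e-02, 3.125e-02]  (obs o_0=3)
t=1: δ = [8.789e-03, 5.859e-03, 2.930e-03, 5.859e-03]  ψ = [2, 2, 2, 2]  (obs o_1=1)
t=2: δ = [1.648e-03, 5.493e-04, 2.747e-04, 3.662e-04]  ψ = [0, 3, 0, 1]  (obs o_2=1)
t=3: δ = [2.060e-04, 7.725e-05, 1.545e-04, 5.150e-05]  ψ = [0, 0, 0, 0]  (obs o_3=2)
t=4: δ = [3.862e-05, 9.656e-06, 6.437e-06, 9.656e-06]  ψ = [0, 2, 0, 2]  (obs o_4=1)
t=5: δ = [7.242e-06, 1.207e-06, 1.207e-06, 1.207e-06]  ψ = [0, 0, 0, 0]  (obs o_5=1)
backtrack: best end state = 0; path = [2, 0, 0, 0, 0, 0]

path = [2, 0, 0, 0, 0, 0]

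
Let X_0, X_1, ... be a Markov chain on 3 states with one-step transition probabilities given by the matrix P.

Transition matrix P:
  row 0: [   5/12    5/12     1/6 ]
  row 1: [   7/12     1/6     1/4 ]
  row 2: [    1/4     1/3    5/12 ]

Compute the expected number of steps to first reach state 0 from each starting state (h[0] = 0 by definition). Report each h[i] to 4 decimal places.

h = [0.0000, 2.0690, 2.8966]

First-step conditioning: h[0] = 0; for i ≠ 0, h[i] = 1 + Σ_k P[i][k]·h[k].
  h[1] = 1 + 1/6·h[1] + 1/4·h[2]
  h[2] = 1 + 1/3·h[1] + 5/12·h[2]
Solving the 2×2 linear system over states ≠ 0 gives exactly h = [0, 60/29, 84/29] (h[0] = 0 is the target).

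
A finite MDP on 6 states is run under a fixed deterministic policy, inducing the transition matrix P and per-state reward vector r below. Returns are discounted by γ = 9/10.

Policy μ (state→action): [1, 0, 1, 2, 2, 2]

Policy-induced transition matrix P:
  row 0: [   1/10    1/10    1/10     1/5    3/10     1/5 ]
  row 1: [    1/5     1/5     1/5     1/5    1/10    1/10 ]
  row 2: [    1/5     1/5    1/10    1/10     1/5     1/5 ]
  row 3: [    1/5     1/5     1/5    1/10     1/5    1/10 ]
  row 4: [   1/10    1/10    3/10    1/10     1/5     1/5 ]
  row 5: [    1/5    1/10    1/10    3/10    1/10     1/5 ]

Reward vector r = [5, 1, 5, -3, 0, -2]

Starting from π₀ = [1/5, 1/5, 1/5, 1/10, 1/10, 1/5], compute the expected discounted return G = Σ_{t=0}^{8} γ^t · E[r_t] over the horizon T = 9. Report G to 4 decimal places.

G = 6.4378

t=0: π = [0.2000, 0.2000, 0.2000, 0.1000, 0.1000, 0.2000], E[r] = 1.5000, γ^t·E[r] = 1.500000, running G = 1.500000
t=1: π = [0.1700, 0.1500, 0.1500, 0.1800, 0.1800, 0.1700], E[r] = 0.8700, γ^t·E[r] = 0.783000, running G = 2.283000
t=2: π = [0.1650, 0.1480, 0.1690, 0.1660, 0.1850, 0.1670], E[r] = 0.9860, γ^t·E[r] = 0.798660, running G = 3.081660
t=3: π = [0.1650, 0.1483, 0.1684, 0.1647, 0.1850, 0.1686], E[r] = 0.9840, γ^t·E[r] = 0.717336, running G = 3.798996
t=4: π = [0.1650, 0.1481, 0.1683, 0.1651, 0.1848, 0.1687], E[r] = 0.9821, γ^t·E[r] = 0.644349, running G = 4.443345
t=5: π = [0.1650, 0.1481, 0.1683, 0.1651, 0.1848, 0.1687], E[r] = 0.9821, γ^t·E[r] = 0.579935, running G = 5.023280
t=6: π = [0.1650, 0.1481, 0.1683, 0.1651, 0.1848, 0.1687], E[r] = 0.9821, γ^t·E[r] = 0.521944, running G = 5.545224
t=7: π = [0.1650, 0.1481, 0.1683, 0.1651, 0.1848, 0.1687], E[r] = 0.9821, γ^t·E[r] = 0.469751, running G = 6.014976
t=8: π = [0.1650, 0.1481, 0.1683, 0.1651, 0.1848, 0.1687], E[r] = 0.9821, γ^t·E[r] = 0.422776, running G = 6.437752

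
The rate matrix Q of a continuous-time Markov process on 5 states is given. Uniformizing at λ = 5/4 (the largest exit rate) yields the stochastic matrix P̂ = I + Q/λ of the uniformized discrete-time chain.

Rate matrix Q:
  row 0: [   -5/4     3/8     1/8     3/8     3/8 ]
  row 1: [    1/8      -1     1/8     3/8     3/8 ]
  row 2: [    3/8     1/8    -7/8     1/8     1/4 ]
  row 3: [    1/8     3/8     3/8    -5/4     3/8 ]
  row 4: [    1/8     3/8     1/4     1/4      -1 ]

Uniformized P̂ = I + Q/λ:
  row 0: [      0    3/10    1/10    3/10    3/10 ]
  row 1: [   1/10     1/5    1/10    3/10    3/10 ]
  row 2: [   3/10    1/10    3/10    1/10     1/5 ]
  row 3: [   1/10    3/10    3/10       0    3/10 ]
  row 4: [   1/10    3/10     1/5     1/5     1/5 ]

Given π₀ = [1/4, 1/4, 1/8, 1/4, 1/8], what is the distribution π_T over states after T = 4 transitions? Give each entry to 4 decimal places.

π = [0.1276, 0.2361, 0.2019, 0.1801, 0.2544]

t=0: π = [0.2500, 0.2500, 0.1250, 0.2500, 0.1250]
t=1: π = [0.1000, 0.2500, 0.1875, 0.1875, 0.2750]
t=2: π = [0.1275, 0.2375, 0.2025, 0.1788, 0.2538]
t=3: π = [0.1278, 0.2358, 0.2016, 0.1805, 0.2544]
t=4: π = [0.1276, 0.2361, 0.2019, 0.1801, 0.2544]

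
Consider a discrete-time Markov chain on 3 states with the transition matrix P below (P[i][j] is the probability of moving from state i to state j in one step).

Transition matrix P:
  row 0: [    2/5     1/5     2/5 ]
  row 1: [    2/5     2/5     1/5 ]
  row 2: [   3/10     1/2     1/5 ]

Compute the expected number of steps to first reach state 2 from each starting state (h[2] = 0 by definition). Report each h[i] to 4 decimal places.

First-step conditioning: h[2] = 0; for i ≠ 2, h[i] = 1 + Σ_k P[i][k]·h[k].
  h[0] = 1 + 2/5·h[0] + 1/5·h[1]
  h[1] = 1 + 2/5·h[0] + 2/5·h[1]
Solving the 2×2 linear system over states ≠ 2 gives exactly h = [20/7, 25/7, 0] (h[2] = 0 is the target).

h = [2.8571, 3.5714, 0.0000]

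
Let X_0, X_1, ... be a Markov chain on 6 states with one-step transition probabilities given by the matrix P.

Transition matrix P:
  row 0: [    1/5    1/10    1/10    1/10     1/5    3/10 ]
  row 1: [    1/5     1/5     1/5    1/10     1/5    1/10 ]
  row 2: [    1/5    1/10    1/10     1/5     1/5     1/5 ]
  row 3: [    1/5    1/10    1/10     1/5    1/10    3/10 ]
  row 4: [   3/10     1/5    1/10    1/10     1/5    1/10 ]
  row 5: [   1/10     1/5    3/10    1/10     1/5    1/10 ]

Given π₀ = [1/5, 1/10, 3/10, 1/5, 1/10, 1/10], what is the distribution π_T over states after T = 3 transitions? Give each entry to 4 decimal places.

t=0: π = [0.2000, 0.1000, 0.3000, 0.2000, 0.1000, 0.1000]
t=1: π = [0.2000, 0.1300, 0.1300, 0.1500, 0.1800, 0.2100]
t=2: π = [0.1970, 0.1520, 0.1550, 0.1280, 0.1850, 0.1830]
t=3: π = [0.2002, 0.1520, 0.1518, 0.1283, 0.1872, 0.1805]

π = [0.2002, 0.1520, 0.1518, 0.1283, 0.1872, 0.1805]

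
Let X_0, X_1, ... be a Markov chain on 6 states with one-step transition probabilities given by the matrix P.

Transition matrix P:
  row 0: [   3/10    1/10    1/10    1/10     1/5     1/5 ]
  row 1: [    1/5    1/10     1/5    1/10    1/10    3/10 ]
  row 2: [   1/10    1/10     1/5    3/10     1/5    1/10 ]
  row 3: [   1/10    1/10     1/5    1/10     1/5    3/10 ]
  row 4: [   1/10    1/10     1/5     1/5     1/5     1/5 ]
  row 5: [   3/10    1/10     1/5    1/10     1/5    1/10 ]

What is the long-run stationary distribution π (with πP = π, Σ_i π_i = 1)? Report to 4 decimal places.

Balance equations π_j = Σ_i π_i·P[i][j]:
  π_0 = 3/10·π_0 + 1/5·π_1 + 1/10·π_2 + 1/10·π_3 + 1/10·π_4 + 3/10·π_5
  π_1 = 1/10·π_0 + 1/10·π_1 + 1/10·π_2 + 1/10·π_3 + 1/10·π_4 + 1/10·π_5
  π_2 = 1/10·π_0 + 1/5·π_1 + 1/5·π_2 + 1/5·π_3 + 1/5·π_4 + 1/5·π_5
  π_3 = 1/10·π_0 + 1/10·π_1 + 3/10·π_2 + 1/10·π_3 + 1/5·π_4 + 1/10·π_5
  π_4 = 1/5·π_0 + 1/10·π_1 + 1/5·π_2 + 1/5·π_3 + 1/5·π_4 + 1/5·π_5
  normalize: π_0 + π_1 + π_2 + π_3 + π_4 + π_5 = 1
Solving the linear system gives exactly π = [901/4880, 1/10, 8859/48800, 7579/48800, 19/100, 23/122].

π = [0.1846, 0.1000, 0.1815, 0.1553, 0.1900, 0.1885]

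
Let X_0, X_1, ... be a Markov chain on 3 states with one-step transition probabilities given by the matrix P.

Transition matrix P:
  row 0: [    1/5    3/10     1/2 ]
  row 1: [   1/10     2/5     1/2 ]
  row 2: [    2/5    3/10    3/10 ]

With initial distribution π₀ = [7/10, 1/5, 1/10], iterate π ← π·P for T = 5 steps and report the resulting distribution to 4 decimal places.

t=0: π = [0.7000, 0.2000, 0.1000]
t=1: π = [0.2000, 0.3200, 0.4800]
t=2: π = [0.2640, 0.3320, 0.4040]
t=3: π = [0.2476, 0.3332, 0.4192]
t=4: π = [0.2505, 0.3333, 0.4162]
t=5: π = [0.2499, 0.3333, 0.4168]

π = [0.2499, 0.3333, 0.4168]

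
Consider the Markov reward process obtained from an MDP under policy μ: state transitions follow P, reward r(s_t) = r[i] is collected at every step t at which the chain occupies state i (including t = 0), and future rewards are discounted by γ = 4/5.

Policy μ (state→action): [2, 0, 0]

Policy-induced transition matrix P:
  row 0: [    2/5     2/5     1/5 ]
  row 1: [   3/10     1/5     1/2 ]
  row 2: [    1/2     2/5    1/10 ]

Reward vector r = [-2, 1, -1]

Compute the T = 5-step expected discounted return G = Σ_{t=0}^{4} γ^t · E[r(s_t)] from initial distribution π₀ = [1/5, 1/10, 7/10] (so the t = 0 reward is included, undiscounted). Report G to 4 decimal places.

t=0: π = [0.2000, 0.1000, 0.7000], E[r] = -1.0000, γ^t·E[r] = -1.000000, running G = -1.000000
t=1: π = [0.4600, 0.3800, 0.1600], E[r] = -0.7000, γ^t·E[r] = -0.560000, running G = -1.560000
t=2: π = [0.3780, 0.3240, 0.2980], E[r] = -0.7300, γ^t·E[r] = -0.467200, running G = -2.027200
t=3: π = [0.3974, 0.3352, 0.2674], E[r] = -0.7270, γ^t·E[r] = -0.372224, running G = -2.399424
t=4: π = [0.3932, 0.3330, 0.2738], E[r] = -0.7273, γ^t·E[r] = -0.297902, running G = -2.697326

G = -2.6973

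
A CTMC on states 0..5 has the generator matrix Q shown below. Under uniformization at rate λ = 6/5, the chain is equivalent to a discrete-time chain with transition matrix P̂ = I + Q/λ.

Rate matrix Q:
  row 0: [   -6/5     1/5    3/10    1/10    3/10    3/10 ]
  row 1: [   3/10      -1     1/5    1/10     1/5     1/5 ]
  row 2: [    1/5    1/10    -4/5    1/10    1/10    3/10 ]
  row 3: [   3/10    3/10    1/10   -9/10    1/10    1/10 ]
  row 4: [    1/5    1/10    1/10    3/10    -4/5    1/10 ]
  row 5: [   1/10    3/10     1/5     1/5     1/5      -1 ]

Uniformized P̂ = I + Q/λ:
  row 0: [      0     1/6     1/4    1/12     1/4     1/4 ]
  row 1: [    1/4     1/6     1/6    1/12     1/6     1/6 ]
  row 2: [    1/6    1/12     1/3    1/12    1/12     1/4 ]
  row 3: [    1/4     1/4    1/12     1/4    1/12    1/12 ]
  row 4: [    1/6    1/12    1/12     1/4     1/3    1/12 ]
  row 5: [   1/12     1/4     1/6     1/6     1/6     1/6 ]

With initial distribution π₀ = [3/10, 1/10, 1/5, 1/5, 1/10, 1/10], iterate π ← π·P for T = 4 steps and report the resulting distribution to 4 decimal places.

t=0: π = [0.3000, 0.1000, 0.2000, 0.2000, 0.1000, 0.1000]
t=1: π = [0.1333, 0.1667, 0.2000, 0.1417, 0.1750, 0.1833]
t=2: π = [0.1549, 0.1625, 0.1847, 0.1514, 0.1785, 0.1681]
t=3: π = [0.1530, 0.1630, 0.1829, 0.1523, 0.1813, 0.1675]
t=4: π = [0.1535, 0.1630, 0.1821, 0.1529, 0.1817, 0.1669]

π = [0.1535, 0.1630, 0.1821, 0.1529, 0.1817, 0.1669]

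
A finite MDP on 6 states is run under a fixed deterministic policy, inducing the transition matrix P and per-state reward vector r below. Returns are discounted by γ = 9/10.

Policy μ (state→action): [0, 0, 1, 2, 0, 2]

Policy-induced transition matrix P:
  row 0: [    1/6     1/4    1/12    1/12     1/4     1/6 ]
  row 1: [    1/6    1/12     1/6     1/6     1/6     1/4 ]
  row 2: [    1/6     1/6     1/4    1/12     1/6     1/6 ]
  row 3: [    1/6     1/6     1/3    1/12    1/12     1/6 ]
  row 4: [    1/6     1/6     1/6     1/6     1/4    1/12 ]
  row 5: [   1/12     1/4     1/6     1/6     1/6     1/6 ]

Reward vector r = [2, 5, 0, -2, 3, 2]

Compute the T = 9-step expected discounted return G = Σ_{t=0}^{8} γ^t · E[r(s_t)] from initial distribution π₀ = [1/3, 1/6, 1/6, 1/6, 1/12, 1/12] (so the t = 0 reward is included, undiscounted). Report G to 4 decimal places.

t=0: π = [0.3333, 0.1667, 0.1667, 0.1667, 0.0833, 0.0833], E[r] = 1.5833, γ^t·E[r] = 1.583333, running G = 1.583333
t=1: π = [0.1597, 0.1875, 0.1806, 0.1111, 0.1875, 0.1736], E[r] = 1.9444, γ^t·E[r] = 1.750000, running G = 3.333333
t=2: π = [0.1522, 0.1788, 0.1869, 0.1291, 0.1863, 0.1667], E[r] = 1.8328, γ^t·E[r] = 1.484531, running G = 4.817865
t=3: π = [0.1528, 0.1783, 0.1911, 0.1277, 0.1841, 0.1660], E[r] = 1.8264, γ^t·E[r] = 1.331438, running G = 6.149302
t=4: π = [0.1528, 0.1784, 0.1911, 0.1274, 0.1841, 0.1662], E[r] = 1.8275, γ^t·E[r] = 1.198995, running G = 7.348297
t=5: π = [0.1528, 0.1784, 0.1911, 0.1274, 0.1841, 0.1662], E[r] = 1.8276, γ^t·E[r] = 1.079156, running G = 8.427454
t=6: π = [0.1528, 0.1784, 0.1911, 0.1274, 0.1841, 0.1662], E[r] = 1.8275, γ^t·E[r] = 0.971231, running G = 9.398684
t=7: π = [0.1528, 0.1784, 0.1911, 0.1274, 0.1841, 0.1662], E[r] = 1.8275, γ^t·E[r] = 0.874107, running G = 10.272792
t=8: π = [0.1528, 0.1784, 0.1911, 0.1274, 0.1841, 0.1662], E[r] = 1.8275, γ^t·E[r] = 0.786697, running G = 11.059488

G = 11.0595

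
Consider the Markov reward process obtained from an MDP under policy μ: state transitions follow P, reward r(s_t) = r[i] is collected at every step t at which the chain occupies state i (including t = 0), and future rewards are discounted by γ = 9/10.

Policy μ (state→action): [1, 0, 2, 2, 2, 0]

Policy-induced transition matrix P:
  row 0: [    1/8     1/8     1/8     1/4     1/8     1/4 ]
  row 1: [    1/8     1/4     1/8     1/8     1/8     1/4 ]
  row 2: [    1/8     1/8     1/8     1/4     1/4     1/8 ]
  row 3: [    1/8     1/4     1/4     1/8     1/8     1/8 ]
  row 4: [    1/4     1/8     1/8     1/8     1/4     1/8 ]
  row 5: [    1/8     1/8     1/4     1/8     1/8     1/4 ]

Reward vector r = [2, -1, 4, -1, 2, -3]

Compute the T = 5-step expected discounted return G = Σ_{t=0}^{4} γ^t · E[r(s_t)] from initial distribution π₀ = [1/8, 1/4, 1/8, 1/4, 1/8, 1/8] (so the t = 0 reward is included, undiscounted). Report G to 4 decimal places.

G = 1.3458

t=0: π = [0.1250, 0.2500, 0.1250, 0.2500, 0.1250, 0.1250], E[r] = 0.1250, γ^t·E[r] = 0.125000, running G = 0.125000
t=1: π = [0.1406, 0.1875, 0.1719, 0.1563, 0.1563, 0.1875], E[r] = 0.3750, γ^t·E[r] = 0.337500, running G = 0.462500
t=2: π = [0.1445, 0.1680, 0.1680, 0.1641, 0.1660, 0.1895], E[r] = 0.3926, γ^t·E[r] = 0.317988, running G = 0.780488
t=3: π = [0.1458, 0.1665, 0.1692, 0.1641, 0.1667, 0.1877], E[r] = 0.4080, γ^t·E[r] = 0.297402, running G = 1.077890
t=4: π = [0.1458, 0.1663, 0.1690, 0.1644, 0.1670, 0.1875], E[r] = 0.4084, γ^t·E[r] = 0.267942, running G = 1.345833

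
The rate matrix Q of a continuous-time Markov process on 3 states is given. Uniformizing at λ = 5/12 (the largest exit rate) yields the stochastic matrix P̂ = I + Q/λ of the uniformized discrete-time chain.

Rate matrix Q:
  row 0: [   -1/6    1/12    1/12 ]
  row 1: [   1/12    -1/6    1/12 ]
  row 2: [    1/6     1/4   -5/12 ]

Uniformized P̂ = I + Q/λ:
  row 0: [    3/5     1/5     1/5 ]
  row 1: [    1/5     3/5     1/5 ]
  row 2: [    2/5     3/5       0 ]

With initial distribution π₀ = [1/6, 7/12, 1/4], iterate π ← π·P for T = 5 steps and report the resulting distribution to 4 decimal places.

π = [0.3869, 0.4465, 0.1666]

t=0: π = [0.1667, 0.5833, 0.2500]
t=1: π = [0.3167, 0.5333, 0.1500]
t=2: π = [0.3567, 0.4733, 0.1700]
t=3: π = [0.3767, 0.4573, 0.1660]
t=4: π = [0.3839, 0.4493, 0.1668]
t=5: π = [0.3869, 0.4465, 0.1666]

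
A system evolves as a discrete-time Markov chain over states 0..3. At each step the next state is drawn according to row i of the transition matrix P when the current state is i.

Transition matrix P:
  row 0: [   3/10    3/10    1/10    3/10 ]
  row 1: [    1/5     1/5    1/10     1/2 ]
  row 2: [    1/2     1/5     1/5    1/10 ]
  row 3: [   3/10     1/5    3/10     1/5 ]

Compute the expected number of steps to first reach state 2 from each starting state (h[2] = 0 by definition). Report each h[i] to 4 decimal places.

First-step conditioning: h[2] = 0; for i ≠ 2, h[i] = 1 + Σ_k P[i][k]·h[k].
  h[0] = 1 + 3/10·h[0] + 3/10·h[1] + 3/10·h[3]
  h[1] = 1 + 1/5·h[0] + 1/5·h[1] + 1/2·h[3]
  h[3] = 1 + 3/10·h[0] + 1/5·h[1] + 1/5·h[3]
Solving the 3×3 linear system over states ≠ 2 gives exactly h = [410/67, 1190/201, 0, 1010/201] (h[2] = 0 is the target).

h = [6.1194, 5.9204, 0.0000, 5.0249]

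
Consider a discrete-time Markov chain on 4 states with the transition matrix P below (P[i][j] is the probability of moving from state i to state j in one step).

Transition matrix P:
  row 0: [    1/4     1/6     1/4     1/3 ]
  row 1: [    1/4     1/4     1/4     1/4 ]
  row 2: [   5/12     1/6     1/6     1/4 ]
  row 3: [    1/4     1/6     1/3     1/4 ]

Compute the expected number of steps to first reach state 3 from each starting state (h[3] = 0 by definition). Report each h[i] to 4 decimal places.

h = [3.3450, 3.6491, 3.6023, 0.0000]

First-step conditioning: h[3] = 0; for i ≠ 3, h[i] = 1 + Σ_k P[i][k]·h[k].
  h[0] = 1 + 1/4·h[0] + 1/6·h[1] + 1/4·h[2]
  h[1] = 1 + 1/4·h[0] + 1/4·h[1] + 1/4·h[2]
  h[2] = 1 + 5/12·h[0] + 1/6·h[1] + 1/6·h[2]
Solving the 3×3 linear system over states ≠ 3 gives exactly h = [572/171, 208/57, 616/171, 0] (h[3] = 0 is the target).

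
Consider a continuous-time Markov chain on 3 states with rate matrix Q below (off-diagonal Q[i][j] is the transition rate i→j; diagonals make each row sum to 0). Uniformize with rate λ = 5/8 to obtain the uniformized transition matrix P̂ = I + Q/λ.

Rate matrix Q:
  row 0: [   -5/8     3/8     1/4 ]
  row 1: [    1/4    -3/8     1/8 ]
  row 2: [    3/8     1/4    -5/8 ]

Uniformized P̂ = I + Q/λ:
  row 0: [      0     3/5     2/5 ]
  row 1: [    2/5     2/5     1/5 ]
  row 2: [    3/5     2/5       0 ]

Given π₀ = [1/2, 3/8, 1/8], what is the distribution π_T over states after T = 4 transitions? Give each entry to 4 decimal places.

π = [0.3302, 0.4584, 0.2114]

t=0: π = [0.5000, 0.3750, 0.1250]
t=1: π = [0.2250, 0.5000, 0.2750]
t=2: π = [0.3650, 0.4450, 0.1900]
t=3: π = [0.2920, 0.4730, 0.2350]
t=4: π = [0.3302, 0.4584, 0.2114]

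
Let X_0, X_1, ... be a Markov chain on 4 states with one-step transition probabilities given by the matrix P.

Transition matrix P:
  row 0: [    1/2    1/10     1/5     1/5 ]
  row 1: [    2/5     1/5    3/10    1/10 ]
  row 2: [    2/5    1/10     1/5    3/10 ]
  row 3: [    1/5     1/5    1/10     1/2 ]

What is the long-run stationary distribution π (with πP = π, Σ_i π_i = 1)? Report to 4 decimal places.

π = [0.3796, 0.1435, 0.1852, 0.2917]

Balance equations π_j = Σ_i π_i·P[i][j]:
  π_0 = 1/2·π_0 + 2/5·π_1 + 2/5·π_2 + 1/5·π_3
  π_1 = 1/10·π_0 + 1/5·π_1 + 1/10·π_2 + 1/5·π_3
  π_2 = 1/5·π_0 + 3/10·π_1 + 1/5·π_2 + 1/10·π_3
  normalize: π_0 + π_1 + π_2 + π_3 = 1
Solving the linear system gives exactly π = [41/108, 31/216, 5/27, 7/24].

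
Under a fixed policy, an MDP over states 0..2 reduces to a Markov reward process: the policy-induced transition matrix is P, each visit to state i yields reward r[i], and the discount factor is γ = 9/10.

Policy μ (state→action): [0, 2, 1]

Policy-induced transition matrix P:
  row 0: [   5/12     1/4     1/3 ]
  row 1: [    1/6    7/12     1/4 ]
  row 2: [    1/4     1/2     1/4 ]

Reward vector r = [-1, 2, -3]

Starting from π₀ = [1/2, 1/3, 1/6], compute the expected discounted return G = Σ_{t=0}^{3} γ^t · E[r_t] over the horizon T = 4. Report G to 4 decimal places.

t=0: π = [0.5000, 0.3333, 0.1667], E[r] = -0.3333, γ^t·E[r] = -0.333333, running G = -0.333333
t=1: π = [0.3056, 0.4028, 0.2917], E[r] = -0.3750, γ^t·E[r] = -0.337500, running G = -0.670833
t=2: π = [0.2674, 0.4572, 0.2755], E[r] = -0.1794, γ^t·E[r] = -0.145313, running G = -0.816146
t=3: π = [0.2565, 0.4713, 0.2723], E[r] = -0.1308, γ^t·E[r] = -0.095344, running G = -0.911490

G = -0.9115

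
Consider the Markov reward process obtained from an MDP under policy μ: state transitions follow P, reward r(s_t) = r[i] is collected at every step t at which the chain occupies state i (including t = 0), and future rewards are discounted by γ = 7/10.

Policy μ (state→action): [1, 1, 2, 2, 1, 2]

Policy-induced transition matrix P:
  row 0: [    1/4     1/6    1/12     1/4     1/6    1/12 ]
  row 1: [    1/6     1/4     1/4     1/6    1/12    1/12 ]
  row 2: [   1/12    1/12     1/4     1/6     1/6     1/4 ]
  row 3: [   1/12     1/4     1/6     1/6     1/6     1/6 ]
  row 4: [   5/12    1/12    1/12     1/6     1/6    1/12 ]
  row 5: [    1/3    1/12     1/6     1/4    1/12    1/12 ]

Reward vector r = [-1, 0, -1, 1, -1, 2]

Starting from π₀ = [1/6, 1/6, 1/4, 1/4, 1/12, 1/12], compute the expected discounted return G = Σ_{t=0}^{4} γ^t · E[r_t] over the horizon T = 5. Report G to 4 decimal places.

G = -0.1719

t=0: π = [0.1667, 0.1667, 0.2500, 0.2500, 0.0833, 0.0833], E[r] = -0.0833, γ^t·E[r] = -0.083333, running G = -0.083333
t=1: π = [0.1736, 0.1667, 0.1806, 0.1875, 0.1458, 0.1458], E[r] = -0.0208, γ^t·E[r] = -0.014583, running G = -0.097917
t=2: π = [0.2112, 0.1568, 0.1690, 0.1933, 0.1406, 0.1291], E[r] = -0.0694, γ^t·E[r] = -0.034028, running G = -0.131944
t=3: π = [0.2107, 0.1593, 0.1645, 0.1950, 0.1428, 0.1276], E[r] = -0.0679, γ^t·E[r] = -0.023274, running G = -0.155218
t=4: π = [0.2112, 0.1599, 0.1642, 0.1949, 0.1428, 0.1270], E[r] = -0.0693, γ^t·E[r] = -0.016645, running G = -0.171863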